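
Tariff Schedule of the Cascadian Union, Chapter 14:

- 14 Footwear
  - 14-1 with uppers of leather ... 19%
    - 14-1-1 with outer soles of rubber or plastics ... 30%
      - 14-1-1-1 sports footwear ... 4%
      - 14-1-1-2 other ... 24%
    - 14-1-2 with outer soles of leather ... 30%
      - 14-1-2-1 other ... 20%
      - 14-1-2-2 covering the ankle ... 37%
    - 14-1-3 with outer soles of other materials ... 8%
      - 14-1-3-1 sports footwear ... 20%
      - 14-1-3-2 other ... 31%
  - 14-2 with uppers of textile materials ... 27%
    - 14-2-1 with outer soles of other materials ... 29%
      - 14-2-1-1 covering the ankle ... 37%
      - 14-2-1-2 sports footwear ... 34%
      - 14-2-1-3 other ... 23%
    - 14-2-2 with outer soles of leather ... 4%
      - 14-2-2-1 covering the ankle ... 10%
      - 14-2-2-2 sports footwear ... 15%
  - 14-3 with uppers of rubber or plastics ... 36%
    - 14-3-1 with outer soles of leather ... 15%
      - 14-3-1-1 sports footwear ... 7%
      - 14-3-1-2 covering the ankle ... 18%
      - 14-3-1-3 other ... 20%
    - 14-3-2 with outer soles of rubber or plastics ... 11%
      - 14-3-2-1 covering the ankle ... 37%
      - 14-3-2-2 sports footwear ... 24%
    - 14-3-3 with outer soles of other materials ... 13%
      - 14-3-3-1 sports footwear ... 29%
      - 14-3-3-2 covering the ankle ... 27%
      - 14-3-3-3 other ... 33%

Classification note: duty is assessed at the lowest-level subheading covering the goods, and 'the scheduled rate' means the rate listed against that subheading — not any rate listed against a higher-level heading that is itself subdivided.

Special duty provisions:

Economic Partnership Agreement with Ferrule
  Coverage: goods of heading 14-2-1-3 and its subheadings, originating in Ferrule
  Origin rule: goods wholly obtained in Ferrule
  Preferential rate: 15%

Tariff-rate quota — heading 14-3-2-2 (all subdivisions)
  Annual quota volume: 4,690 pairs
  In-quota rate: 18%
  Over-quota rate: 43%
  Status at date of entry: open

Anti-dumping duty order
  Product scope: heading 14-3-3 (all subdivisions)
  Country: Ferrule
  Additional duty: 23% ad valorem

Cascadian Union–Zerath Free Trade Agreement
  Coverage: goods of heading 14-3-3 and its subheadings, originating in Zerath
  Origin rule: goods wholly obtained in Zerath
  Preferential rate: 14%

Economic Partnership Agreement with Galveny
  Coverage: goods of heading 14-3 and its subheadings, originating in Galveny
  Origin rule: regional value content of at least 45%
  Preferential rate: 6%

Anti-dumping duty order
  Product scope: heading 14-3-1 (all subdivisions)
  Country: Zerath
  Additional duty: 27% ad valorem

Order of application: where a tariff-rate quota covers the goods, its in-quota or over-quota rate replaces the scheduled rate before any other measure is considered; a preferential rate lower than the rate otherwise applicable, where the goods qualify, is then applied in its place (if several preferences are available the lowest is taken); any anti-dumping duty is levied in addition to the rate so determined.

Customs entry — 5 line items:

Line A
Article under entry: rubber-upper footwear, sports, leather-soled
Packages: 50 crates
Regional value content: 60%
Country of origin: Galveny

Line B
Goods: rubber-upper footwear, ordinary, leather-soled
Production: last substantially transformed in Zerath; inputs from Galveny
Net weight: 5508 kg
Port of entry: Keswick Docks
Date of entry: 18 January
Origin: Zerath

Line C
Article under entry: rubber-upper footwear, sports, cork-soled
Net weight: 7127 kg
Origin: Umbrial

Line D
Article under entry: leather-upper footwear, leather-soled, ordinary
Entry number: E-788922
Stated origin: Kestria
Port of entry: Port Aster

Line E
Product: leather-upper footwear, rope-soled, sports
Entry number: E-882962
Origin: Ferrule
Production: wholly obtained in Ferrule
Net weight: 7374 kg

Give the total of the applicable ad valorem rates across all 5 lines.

122%

Line A: rubber-upper → 14-3; leather-soled → 14-3-1; sports → 14-3-1-1. Scheduled 7%. Galveny agreement on 14-3: RVC ≥ 45% → 6% available; preferential 6%. → 6%.
Line B: rubber-upper → 14-3; leather-soled → 14-3-1; ordinary → 14-3-1-3. Scheduled 20%. Zerath agreement on 14-3-3: 14-3-1-3 not covered; anti-dumping (Zerath, 14-3-1): +27%; total 20% + 27% = 47%. → 47%.
Line C: rubber-upper → 14-3; cork-soled → 14-3-3; sports → 14-3-3-1. Scheduled 29%. No special measure applies. → 29%.
Line D: leather-upper → 14-1; leather-soled → 14-1-2; ordinary → 14-1-2-1. Scheduled 20%. No special measure applies. → 20%.
Line E: leather-upper → 14-1; rope-soled → 14-1-3; sports → 14-1-3-1. Scheduled 20%. Ferrule agreement on 14-2-1-3: 14-1-3-1 not covered. → 20%.
Sum: 6% + 47% + 29% + 20% + 20% = 122%.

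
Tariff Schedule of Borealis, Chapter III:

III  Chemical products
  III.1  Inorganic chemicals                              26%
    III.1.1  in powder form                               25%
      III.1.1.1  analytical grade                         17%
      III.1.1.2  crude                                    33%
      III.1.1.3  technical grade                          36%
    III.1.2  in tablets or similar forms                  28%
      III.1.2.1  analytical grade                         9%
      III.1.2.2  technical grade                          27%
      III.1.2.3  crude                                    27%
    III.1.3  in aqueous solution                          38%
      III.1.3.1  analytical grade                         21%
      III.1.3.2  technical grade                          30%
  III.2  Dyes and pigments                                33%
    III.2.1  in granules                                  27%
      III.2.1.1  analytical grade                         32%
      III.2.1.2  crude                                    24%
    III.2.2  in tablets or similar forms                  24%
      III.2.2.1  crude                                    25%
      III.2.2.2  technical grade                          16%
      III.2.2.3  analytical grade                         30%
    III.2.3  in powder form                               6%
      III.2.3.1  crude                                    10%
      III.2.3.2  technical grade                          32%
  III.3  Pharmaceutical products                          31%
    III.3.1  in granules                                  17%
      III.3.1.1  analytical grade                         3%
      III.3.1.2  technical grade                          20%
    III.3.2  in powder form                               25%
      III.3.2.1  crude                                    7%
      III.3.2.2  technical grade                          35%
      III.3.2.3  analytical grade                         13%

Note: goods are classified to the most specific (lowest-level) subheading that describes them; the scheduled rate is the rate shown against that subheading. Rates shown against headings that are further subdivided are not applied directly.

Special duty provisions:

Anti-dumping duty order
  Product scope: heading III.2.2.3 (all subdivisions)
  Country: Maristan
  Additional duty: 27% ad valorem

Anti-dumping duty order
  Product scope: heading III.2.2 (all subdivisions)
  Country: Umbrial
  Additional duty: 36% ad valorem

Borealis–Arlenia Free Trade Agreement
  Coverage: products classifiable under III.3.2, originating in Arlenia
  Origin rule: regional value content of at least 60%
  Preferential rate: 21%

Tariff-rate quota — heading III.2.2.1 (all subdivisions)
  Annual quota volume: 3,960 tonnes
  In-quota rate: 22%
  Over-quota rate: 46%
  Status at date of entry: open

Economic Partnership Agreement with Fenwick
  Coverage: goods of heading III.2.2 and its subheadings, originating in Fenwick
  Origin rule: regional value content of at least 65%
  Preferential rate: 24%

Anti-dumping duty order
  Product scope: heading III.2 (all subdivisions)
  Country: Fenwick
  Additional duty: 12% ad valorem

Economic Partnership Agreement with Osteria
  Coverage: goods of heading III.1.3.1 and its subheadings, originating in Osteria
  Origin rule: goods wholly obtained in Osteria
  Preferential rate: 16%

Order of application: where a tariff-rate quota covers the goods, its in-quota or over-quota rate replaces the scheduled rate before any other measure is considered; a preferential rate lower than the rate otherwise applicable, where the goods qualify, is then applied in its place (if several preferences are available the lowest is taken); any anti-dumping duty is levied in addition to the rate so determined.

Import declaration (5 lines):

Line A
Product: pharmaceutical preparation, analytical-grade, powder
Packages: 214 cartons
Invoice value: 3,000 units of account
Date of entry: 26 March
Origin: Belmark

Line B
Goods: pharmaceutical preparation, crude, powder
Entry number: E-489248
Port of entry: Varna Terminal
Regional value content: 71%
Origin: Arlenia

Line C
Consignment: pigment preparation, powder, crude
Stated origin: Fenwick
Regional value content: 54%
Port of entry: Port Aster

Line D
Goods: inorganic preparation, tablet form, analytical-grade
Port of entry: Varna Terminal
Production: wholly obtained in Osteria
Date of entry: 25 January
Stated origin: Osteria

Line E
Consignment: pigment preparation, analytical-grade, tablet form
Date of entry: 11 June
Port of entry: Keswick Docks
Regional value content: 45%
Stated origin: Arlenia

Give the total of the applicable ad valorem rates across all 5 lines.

81%

Line A: pharmaceutical → III.3; powder → III.3.2; analytical-grade → III.3.2.3. Scheduled 13%. No special measure applies. → 13%.
Line B: pharmaceutical → III.3; powder → III.3.2; crude → III.3.2.1. Scheduled 7%. Arlenia agreement on III.3.2: RVC ≥ 60% → 21% available; preference 21% not lower than 7% → no reduction. → 7%.
Line C: pigment → III.2; powder → III.2.3; crude → III.2.3.1. Scheduled 10%. Fenwick agreement on III.2.2: III.2.3.1 not covered; anti-dumping (Fenwick, III.2): +12%; total 10% + 12% = 22%. → 22%.
Line D: inorganic → III.1; tablet form → III.1.2; analytical-grade → III.1.2.1. Scheduled 9%. Osteria agreement on III.1.3.1: III.1.2.1 not covered. → 9%.
Line E: pigment → III.2; tablet form → III.2.2; analytical-grade → III.2.2.3. Scheduled 30%. Arlenia agreement on III.3.2: III.2.2.3 not covered. → 30%.
Sum: 13% + 7% + 22% + 9% + 30% = 81%.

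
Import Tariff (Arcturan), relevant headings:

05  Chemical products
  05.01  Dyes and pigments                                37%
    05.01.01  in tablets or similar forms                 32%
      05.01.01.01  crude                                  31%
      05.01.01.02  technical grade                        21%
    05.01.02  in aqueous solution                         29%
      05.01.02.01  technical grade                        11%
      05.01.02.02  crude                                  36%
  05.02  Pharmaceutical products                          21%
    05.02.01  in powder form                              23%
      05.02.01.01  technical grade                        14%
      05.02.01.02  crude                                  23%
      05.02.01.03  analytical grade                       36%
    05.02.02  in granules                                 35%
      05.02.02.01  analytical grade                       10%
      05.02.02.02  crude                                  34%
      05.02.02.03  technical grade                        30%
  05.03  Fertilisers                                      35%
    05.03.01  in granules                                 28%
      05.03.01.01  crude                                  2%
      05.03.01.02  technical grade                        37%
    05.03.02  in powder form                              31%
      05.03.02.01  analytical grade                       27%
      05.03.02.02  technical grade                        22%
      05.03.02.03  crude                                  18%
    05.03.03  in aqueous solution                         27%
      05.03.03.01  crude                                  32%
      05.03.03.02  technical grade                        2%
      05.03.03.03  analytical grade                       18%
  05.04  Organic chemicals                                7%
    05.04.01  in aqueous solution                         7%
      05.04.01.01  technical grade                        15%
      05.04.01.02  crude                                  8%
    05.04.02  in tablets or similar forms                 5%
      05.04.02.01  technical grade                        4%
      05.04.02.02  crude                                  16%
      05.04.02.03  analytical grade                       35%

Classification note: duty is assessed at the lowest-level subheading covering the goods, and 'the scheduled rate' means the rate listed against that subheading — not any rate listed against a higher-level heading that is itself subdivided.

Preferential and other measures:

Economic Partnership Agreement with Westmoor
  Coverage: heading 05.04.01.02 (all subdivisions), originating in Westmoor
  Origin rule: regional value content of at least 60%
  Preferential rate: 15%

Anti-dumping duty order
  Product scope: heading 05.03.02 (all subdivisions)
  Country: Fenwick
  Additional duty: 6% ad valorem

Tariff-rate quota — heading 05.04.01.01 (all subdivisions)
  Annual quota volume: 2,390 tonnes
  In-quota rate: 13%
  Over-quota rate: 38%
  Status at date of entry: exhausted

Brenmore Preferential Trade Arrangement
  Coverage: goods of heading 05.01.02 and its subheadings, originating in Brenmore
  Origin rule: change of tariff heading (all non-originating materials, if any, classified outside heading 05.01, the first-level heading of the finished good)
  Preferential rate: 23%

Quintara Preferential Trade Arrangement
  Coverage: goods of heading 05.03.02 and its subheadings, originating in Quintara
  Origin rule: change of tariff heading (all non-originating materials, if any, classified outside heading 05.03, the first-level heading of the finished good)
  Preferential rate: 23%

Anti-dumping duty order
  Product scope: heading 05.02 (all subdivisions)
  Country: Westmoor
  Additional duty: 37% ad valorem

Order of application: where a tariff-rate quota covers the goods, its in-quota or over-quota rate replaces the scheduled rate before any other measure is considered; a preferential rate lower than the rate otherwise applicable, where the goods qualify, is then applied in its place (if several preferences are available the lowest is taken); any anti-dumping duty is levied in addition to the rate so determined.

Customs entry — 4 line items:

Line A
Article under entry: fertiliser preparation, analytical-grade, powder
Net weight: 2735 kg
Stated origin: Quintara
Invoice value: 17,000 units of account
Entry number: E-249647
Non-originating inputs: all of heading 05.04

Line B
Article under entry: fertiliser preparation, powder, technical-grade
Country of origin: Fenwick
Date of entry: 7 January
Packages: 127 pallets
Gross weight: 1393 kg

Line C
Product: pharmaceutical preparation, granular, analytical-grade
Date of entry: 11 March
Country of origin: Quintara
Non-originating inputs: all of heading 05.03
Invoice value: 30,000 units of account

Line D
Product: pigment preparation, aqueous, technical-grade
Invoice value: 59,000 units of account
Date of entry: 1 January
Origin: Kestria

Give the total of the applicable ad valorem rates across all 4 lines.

72%

Line A: fertiliser → 05.03; powder → 05.03.02; analytical-grade → 05.03.02.01. Scheduled 27%. Quintara agreement on 05.03.02: CTH met → 23% available; preferential 23%. → 23%.
Line B: fertiliser → 05.03; powder → 05.03.02; technical-grade → 05.03.02.02. Scheduled 22%. anti-dumping (Fenwick, 05.03.02): +6%; total 22% + 6% = 28%. → 28%.
Line C: pharmaceutical → 05.02; granular → 05.02.02; analytical-grade → 05.02.02.01. Scheduled 10%. Quintara agreement on 05.03.02: 05.02.02.01 not covered. → 10%.
Line D: pigment → 05.01; aqueous → 05.01.02; technical-grade → 05.01.02.01. Scheduled 11%. No special measure applies. → 11%.
Sum: 23% + 28% + 10% + 11% = 72%.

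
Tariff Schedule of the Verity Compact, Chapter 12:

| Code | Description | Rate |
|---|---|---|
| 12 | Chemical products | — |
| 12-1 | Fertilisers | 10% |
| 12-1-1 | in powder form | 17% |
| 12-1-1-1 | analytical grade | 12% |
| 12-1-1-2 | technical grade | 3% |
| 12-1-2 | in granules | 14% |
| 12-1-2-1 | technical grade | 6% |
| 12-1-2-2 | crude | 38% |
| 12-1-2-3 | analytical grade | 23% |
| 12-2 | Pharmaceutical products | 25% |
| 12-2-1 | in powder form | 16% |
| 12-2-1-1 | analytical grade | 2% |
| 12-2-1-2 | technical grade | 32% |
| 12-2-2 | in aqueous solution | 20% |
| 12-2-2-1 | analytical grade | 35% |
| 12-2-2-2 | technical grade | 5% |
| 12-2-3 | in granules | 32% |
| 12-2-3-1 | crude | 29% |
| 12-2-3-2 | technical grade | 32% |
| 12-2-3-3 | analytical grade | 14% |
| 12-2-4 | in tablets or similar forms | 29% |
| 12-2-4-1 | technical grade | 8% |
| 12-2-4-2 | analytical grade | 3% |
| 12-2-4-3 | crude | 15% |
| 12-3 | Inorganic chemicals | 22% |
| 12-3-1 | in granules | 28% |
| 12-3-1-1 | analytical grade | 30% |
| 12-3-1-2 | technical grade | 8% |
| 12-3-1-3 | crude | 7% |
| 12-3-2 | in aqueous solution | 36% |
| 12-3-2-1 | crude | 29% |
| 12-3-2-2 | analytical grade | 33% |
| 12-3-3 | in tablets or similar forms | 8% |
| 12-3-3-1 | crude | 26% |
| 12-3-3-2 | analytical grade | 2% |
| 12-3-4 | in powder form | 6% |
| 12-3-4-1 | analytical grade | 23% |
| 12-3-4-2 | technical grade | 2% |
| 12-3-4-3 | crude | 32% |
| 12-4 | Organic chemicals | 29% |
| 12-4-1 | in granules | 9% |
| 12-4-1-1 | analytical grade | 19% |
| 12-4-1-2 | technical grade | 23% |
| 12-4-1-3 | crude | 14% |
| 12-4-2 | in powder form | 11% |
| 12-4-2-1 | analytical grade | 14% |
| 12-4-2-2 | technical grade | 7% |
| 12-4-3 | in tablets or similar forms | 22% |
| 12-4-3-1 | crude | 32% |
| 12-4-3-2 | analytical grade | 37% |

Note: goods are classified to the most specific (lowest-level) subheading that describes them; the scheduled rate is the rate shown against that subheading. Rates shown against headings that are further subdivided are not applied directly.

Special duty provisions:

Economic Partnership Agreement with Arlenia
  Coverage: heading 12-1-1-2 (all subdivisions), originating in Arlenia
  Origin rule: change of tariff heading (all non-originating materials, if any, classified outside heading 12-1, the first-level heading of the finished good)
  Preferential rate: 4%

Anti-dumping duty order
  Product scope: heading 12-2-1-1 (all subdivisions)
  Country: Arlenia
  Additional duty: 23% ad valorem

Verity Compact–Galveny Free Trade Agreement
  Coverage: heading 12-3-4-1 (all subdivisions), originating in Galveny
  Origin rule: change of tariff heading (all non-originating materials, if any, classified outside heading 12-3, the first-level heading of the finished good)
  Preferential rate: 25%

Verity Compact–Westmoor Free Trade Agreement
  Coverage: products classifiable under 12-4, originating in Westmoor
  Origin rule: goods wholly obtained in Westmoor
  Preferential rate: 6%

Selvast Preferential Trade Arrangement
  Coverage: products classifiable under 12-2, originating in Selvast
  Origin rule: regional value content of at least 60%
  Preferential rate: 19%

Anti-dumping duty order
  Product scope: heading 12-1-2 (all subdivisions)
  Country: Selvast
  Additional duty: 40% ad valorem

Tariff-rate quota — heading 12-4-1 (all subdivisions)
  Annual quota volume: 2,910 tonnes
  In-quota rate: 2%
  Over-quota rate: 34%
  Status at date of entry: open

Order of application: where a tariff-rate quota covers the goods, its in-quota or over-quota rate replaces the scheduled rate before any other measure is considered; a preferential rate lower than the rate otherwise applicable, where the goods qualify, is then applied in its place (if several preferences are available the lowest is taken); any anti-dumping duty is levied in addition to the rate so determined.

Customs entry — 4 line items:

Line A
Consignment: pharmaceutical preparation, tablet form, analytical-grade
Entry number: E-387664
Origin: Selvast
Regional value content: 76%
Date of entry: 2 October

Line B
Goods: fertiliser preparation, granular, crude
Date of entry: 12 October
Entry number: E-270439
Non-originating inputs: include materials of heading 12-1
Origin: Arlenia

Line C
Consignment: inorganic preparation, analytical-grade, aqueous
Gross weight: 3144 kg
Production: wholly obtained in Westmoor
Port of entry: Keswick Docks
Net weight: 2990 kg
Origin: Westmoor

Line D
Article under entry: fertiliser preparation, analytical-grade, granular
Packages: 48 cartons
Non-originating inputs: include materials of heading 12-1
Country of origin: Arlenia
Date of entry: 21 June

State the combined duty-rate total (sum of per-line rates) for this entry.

Line A: pharmaceutical → 12-2; tablet form → 12-2-4; analytical-grade → 12-2-4-2. Scheduled 3%. Selvast agreement on 12-2: RVC ≥ 60% → 19% available; preference 19% not lower than 3% → no reduction. → 3%.
Line B: fertiliser → 12-1; granular → 12-1-2; crude → 12-1-2-2. Scheduled 38%. Arlenia agreement on 12-1-1-2: 12-1-2-2 not covered. → 38%.
Line C: inorganic → 12-3; aqueous → 12-3-2; analytical-grade → 12-3-2-2. Scheduled 33%. Westmoor agreement on 12-4: 12-3-2-2 not covered. → 33%.
Line D: fertiliser → 12-1; granular → 12-1-2; analytical-grade → 12-1-2-3. Scheduled 23%. Arlenia agreement on 12-1-1-2: 12-1-2-3 not covered. → 23%.
Sum: 3% + 38% + 33% + 23% = 97%.

97%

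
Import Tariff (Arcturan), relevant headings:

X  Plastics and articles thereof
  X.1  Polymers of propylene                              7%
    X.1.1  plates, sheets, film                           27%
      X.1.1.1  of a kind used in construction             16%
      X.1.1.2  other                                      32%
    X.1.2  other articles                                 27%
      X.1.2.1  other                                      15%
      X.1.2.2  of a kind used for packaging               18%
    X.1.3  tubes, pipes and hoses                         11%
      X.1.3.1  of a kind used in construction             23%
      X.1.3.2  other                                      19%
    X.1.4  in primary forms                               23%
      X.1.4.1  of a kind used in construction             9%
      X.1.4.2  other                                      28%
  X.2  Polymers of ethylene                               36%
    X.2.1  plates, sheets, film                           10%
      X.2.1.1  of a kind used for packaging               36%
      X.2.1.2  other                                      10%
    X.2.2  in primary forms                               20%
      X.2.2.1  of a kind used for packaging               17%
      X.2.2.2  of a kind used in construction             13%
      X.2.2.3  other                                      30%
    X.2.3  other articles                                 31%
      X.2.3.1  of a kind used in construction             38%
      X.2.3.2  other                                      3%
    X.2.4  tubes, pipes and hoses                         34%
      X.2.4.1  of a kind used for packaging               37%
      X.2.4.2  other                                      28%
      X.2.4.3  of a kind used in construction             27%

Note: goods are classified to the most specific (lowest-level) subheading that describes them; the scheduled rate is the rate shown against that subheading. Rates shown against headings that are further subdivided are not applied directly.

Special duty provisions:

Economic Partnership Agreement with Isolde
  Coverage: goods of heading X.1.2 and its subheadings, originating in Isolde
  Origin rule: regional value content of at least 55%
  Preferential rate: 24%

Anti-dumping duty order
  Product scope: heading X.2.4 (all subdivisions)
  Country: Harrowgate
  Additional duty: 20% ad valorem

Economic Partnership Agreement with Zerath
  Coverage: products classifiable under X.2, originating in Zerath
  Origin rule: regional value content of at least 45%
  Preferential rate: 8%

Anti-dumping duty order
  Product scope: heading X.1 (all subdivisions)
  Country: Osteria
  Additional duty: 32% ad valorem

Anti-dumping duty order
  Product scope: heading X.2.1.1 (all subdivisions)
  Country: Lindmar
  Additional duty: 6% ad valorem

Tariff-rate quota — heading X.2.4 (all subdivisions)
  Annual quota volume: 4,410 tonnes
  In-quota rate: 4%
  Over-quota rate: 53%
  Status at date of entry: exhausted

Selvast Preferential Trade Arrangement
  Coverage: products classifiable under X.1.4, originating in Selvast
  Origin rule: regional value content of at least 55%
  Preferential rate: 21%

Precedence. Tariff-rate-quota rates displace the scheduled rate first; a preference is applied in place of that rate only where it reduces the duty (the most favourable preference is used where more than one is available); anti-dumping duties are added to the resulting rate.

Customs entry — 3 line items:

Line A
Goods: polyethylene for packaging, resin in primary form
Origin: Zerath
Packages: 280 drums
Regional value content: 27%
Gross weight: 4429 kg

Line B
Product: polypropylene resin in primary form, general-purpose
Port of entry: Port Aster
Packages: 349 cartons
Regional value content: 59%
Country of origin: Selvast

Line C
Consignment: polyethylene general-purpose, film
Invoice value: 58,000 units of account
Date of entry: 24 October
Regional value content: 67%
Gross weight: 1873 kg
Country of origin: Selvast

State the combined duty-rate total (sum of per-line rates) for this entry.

48%

Line A: polyethylene → X.2; resin in primary form → X.2.2; for packaging → X.2.2.1. Scheduled 17%. Zerath agreement on X.2: RVC < 45%. → 17%.
Line B: polypropylene → X.1; resin in primary form → X.1.4; general-purpose → X.1.4.2. Scheduled 28%. Selvast agreement on X.1.4: RVC ≥ 55% → 21% available; preferential 21%. → 21%.
Line C: polyethylene → X.2; film → X.2.1; general-purpose → X.2.1.2. Scheduled 10%. Selvast agreement on X.1.4: X.2.1.2 not covered. → 10%.
Sum: 17% + 21% + 10% = 48%.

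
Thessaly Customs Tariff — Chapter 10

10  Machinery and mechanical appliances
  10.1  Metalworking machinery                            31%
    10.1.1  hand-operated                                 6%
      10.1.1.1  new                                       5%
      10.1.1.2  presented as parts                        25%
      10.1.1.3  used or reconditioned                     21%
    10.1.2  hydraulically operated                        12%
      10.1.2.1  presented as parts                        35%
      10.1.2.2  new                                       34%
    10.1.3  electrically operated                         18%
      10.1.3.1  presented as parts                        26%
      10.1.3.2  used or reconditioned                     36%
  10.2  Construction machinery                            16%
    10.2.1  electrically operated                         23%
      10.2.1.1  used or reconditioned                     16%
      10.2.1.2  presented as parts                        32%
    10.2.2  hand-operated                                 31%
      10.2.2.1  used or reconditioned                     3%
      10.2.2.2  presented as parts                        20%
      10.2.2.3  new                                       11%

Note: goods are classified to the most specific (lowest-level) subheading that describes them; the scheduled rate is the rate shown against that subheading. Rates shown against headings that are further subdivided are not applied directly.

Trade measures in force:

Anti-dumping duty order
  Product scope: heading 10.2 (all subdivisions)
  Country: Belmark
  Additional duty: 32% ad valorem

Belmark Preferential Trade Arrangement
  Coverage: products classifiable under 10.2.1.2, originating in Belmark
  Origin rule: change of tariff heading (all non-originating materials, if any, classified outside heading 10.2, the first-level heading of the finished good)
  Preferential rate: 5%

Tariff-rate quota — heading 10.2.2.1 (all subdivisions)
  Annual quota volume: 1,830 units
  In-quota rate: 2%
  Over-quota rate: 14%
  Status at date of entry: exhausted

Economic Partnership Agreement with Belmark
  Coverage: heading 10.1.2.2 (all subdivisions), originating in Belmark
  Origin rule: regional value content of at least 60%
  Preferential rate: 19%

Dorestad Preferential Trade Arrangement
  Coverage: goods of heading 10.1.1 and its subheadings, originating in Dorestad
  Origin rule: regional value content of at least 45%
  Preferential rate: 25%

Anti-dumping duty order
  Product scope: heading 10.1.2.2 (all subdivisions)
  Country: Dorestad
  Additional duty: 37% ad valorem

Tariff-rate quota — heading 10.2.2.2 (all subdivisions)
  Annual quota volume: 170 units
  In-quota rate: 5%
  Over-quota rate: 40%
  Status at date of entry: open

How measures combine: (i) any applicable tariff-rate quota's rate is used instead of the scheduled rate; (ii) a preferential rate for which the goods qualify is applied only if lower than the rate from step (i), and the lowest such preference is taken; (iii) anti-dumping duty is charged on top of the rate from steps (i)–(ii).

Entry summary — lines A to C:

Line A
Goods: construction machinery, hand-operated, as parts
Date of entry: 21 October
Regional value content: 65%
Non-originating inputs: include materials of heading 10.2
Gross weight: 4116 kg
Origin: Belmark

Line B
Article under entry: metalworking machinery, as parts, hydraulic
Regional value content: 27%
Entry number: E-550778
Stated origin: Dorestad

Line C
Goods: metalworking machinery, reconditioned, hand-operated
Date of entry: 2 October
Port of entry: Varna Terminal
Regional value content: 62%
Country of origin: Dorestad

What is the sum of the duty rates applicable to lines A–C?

93%

Line A: construction → 10.2; hand-operated → 10.2.2; as parts → 10.2.2.2. Scheduled 20%. quota on 10.2.2.2 open → in-quota 5%; Belmark agreement on 10.2.1.2: 10.2.2.2 not covered; Belmark agreement on 10.1.2.2: 10.2.2.2 not covered; anti-dumping (Belmark, 10.2): +32%; total 5% + 32% = 37%. → 37%.
Line B: metalworking → 10.1; hydraulic → 10.1.2; as parts → 10.1.2.1. Scheduled 35%. Dorestad agreement on 10.1.1: 10.1.2.1 not covered. → 35%.
Line C: metalworking → 10.1; hand-operated → 10.1.1; reconditioned → 10.1.1.3. Scheduled 21%. Dorestad agreement on 10.1.1: RVC ≥ 45% → 25% available; preference 25% not lower than 21% → no reduction. → 21%.
Sum: 37% + 35% + 21% = 93%.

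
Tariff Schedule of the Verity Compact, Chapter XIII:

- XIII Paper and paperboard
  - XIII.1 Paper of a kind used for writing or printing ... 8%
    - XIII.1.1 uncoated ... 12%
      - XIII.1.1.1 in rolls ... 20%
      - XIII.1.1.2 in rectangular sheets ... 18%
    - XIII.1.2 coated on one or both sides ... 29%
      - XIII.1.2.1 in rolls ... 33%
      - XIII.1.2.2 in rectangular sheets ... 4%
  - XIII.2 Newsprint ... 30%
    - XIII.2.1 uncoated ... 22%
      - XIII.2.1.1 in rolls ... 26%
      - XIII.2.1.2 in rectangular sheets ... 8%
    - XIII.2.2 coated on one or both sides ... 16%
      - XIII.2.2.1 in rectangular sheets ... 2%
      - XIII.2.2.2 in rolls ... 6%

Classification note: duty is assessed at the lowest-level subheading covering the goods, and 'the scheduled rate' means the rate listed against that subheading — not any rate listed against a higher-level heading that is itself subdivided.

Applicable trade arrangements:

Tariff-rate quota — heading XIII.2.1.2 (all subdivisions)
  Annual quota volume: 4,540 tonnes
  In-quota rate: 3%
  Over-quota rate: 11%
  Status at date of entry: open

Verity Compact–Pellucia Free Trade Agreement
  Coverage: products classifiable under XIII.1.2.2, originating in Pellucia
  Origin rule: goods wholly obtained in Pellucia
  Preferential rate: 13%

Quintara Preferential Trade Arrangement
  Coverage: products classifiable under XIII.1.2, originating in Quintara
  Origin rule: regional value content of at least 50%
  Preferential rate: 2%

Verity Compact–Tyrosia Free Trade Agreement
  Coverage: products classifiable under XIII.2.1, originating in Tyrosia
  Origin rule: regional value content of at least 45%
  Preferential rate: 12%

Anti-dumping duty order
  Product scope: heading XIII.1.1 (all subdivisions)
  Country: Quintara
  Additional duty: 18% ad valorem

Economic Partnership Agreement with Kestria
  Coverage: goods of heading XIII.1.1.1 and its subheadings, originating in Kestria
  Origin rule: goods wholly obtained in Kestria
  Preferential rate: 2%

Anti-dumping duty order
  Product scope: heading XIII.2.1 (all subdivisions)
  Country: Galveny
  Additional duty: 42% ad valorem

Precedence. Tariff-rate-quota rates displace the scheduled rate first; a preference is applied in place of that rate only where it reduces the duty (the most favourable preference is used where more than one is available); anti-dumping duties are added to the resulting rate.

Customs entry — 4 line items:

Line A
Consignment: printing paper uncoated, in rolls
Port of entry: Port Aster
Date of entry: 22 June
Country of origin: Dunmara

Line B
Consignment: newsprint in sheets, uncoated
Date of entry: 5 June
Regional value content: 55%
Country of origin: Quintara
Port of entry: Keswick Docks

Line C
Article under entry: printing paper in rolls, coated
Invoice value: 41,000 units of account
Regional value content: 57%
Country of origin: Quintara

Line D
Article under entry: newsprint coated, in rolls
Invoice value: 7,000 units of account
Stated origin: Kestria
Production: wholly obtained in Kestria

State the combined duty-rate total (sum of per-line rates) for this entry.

Line A: printing paper → XIII.1; uncoated → XIII.1.1; in rolls → XIII.1.1.1. Scheduled 20%. No special measure applies. → 20%.
Line B: newsprint → XIII.2; uncoated → XIII.2.1; in sheets → XIII.2.1.2. Scheduled 8%. quota on XIII.2.1.2 open → in-quota 3%; Quintara agreement on XIII.1.2: XIII.2.1.2 not covered. → 3%.
Line C: printing paper → XIII.1; coated → XIII.1.2; in rolls → XIII.1.2.1. Scheduled 33%. Quintara agreement on XIII.1.2: RVC ≥ 50% → 2% available; preferential 2%. → 2%.
Line D: newsprint → XIII.2; coated → XIII.2.2; in rolls → XIII.2.2.2. Scheduled 6%. Kestria agreement on XIII.1.1.1: XIII.2.2.2 not covered. → 6%.
Sum: 20% + 3% + 2% + 6% = 31%.

31%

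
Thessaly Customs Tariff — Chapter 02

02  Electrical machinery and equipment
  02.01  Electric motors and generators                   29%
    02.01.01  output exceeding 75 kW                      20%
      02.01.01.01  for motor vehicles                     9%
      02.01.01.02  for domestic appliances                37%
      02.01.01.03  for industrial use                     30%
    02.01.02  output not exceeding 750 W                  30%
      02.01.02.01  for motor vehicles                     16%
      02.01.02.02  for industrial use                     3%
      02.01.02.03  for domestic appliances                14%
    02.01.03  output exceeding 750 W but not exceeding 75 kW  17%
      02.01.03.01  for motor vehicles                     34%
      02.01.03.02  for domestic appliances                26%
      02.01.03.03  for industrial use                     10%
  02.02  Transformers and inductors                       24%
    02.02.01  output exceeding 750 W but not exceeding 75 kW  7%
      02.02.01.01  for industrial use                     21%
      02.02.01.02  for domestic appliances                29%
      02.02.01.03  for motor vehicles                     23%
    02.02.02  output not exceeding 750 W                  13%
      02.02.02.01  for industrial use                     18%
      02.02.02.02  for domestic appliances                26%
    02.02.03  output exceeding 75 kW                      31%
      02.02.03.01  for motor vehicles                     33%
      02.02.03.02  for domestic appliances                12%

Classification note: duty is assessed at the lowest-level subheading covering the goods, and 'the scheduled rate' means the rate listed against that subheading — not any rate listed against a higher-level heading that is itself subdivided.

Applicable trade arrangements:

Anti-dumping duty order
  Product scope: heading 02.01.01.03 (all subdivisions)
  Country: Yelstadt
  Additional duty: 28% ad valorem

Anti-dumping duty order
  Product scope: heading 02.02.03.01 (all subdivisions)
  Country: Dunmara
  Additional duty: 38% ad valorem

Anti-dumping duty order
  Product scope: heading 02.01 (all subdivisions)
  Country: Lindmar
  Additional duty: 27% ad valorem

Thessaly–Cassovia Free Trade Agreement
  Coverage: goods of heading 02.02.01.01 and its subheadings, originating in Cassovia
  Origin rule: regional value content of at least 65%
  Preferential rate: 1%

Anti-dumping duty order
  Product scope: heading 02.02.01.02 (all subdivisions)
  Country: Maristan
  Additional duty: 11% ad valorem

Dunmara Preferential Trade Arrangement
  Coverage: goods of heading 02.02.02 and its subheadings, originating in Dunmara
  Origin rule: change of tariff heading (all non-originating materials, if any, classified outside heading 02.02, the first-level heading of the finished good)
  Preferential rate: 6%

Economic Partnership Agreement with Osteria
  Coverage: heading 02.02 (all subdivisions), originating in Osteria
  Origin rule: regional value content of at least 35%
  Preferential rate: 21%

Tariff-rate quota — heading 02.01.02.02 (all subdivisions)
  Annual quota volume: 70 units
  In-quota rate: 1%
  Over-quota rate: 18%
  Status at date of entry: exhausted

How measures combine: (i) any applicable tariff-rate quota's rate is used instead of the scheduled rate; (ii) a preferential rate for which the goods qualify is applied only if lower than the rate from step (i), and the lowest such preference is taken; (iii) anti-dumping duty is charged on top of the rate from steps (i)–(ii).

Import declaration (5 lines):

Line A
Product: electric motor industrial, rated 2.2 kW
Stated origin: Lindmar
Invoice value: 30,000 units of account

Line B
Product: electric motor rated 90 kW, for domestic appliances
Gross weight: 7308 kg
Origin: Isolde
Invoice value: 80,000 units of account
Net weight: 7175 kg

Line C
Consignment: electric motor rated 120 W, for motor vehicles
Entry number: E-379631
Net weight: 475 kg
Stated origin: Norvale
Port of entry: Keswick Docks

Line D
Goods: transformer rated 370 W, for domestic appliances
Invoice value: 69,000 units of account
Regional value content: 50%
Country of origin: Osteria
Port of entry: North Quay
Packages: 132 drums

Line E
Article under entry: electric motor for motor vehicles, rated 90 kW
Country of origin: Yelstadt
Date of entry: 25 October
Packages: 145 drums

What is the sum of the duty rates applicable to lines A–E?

120%

Line A: electric motor → 02.01; rated 2.2 kW → 02.01.03; industrial → 02.01.03.03. Scheduled 10%. anti-dumping (Lindmar, 02.01): +27%; total 10% + 27% = 37%. → 37%.
Line B: electric motor → 02.01; rated 90 kW → 02.01.01; for domestic appliances → 02.01.01.02. Scheduled 37%. No special measure applies. → 37%.
Line C: electric motor → 02.01; rated 120 W → 02.01.02; for motor vehicles → 02.01.02.01. Scheduled 16%. No special measure applies. → 16%.
Line D: transformer → 02.02; rated 370 W → 02.02.02; for domestic appliances → 02.02.02.02. Scheduled 26%. Osteria agreement on 02.02: RVC ≥ 35% → 21% available; preferential 21%. → 21%.
Line E: electric motor → 02.01; rated 90 kW → 02.01.01; for motor vehicles → 02.01.01.01. Scheduled 9%. No special measure applies. → 9%.
Sum: 37% + 37% + 16% + 21% + 9% = 120%.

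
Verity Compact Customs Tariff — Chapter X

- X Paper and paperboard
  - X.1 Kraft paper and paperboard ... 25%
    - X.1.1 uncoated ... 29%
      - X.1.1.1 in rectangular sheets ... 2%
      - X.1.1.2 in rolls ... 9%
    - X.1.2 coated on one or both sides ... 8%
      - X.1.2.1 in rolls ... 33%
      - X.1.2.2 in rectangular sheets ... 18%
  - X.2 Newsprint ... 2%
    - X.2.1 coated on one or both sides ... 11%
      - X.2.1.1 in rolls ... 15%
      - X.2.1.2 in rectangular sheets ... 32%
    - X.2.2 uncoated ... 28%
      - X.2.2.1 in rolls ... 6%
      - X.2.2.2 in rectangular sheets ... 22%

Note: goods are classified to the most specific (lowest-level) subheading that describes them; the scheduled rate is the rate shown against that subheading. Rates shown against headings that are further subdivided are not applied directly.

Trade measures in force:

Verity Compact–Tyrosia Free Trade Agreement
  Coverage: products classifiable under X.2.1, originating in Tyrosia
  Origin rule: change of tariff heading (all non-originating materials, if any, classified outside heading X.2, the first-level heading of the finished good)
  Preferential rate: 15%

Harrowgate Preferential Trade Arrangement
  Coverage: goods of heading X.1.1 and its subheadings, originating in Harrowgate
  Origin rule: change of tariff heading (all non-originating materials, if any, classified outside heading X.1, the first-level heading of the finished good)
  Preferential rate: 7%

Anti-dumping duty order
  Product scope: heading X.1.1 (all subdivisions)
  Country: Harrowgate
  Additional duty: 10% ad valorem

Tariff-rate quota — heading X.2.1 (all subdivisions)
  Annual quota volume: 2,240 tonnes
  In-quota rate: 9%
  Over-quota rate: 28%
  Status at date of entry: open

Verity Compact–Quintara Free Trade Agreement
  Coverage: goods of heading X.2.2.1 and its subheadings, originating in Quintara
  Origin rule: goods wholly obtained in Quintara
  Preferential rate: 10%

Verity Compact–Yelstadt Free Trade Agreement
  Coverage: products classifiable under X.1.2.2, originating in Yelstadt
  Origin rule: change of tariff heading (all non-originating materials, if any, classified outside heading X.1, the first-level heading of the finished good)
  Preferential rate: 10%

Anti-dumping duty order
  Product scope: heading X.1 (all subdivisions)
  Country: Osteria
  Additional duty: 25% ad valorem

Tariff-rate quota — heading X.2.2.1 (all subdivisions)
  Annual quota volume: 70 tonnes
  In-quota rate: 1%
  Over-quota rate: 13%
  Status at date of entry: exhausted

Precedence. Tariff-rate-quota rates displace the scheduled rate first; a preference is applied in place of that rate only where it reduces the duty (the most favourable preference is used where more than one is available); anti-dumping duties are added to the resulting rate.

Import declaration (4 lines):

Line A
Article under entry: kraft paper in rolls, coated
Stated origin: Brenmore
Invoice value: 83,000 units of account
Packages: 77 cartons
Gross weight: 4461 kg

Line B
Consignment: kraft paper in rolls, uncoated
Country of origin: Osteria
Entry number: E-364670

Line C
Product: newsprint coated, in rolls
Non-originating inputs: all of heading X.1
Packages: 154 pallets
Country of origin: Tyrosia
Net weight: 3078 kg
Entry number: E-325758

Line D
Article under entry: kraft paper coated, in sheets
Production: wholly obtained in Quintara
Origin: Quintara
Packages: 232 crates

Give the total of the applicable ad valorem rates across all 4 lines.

Line A: kraft paper → X.1; coated → X.1.2; in rolls → X.1.2.1. Scheduled 33%. No special measure applies. → 33%.
Line B: kraft paper → X.1; uncoated → X.1.1; in rolls → X.1.1.2. Scheduled 9%. anti-dumping (Osteria, X.1): +25%; total 9% + 25% = 34%. → 34%.
Line C: newsprint → X.2; coated → X.2.1; in rolls → X.2.1.1. Scheduled 15%. quota on X.2.1 open → in-quota 9%; Tyrosia agreement on X.2.1: CTH met → 15% available; preference 15% not lower than 9% → no reduction. → 9%.
Line D: kraft paper → X.1; coated → X.1.2; in sheets → X.1.2.2. Scheduled 18%. Quintara agreement on X.2.2.1: X.1.2.2 not covered. → 18%.
Sum: 33% + 34% + 9% + 18% = 94%.

94%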